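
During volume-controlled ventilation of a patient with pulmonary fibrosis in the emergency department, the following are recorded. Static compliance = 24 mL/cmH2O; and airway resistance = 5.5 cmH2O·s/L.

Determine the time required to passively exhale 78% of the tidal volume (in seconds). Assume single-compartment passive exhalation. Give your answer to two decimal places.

0.20

τ = R × C = 5.5 × 24 mL/cmH2O = 5.5 × 0.024 L/cmH2O = 0.132 s.
Exhaled fraction f = 1 − e^(−t/τ) → t = −τ·ln(1 − f) = −0.132·ln(0.22) = 0.1999 s.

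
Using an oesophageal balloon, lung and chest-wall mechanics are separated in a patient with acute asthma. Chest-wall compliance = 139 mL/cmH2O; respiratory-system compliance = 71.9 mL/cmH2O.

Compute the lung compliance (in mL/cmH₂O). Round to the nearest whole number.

149

1/CL = 1/Crs − 1/Ccw.
1/CL = 1/71.9 − 1/139 = 0.006714.
CL = 148.94 mL/cmH2O.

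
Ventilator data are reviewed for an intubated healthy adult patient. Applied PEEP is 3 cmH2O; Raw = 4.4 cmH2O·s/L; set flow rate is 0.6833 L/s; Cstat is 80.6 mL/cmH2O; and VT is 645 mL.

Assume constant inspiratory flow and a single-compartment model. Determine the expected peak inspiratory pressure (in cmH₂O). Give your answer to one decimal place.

14.0

Equation of motion (constant flow): PIP = Vt/C + R·V̇ + PEEP.
PIP = 645/80.6 + 4.4×0.6833 + 3 = 8.002 + 3.007 + 3 = 14.009 cmH2O.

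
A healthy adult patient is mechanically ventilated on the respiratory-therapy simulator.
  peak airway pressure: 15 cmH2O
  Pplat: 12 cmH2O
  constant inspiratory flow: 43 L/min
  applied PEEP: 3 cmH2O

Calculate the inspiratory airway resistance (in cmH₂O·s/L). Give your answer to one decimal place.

4.2

Flow: 43 L/min ÷ 60 = 0.7167 L/s.
Raw = (PIP − Pplat) / flow = (15 − 12) / 0.7167 = 3.0 / 0.7167 = 4.186 cmH2O·s/L.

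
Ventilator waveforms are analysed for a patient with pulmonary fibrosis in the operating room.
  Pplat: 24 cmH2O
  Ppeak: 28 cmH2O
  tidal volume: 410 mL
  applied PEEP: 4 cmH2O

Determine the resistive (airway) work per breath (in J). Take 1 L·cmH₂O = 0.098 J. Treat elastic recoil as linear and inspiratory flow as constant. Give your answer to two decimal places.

With constant inspiratory flow the resistive pressure is constant at PIP − Pplat = 28 − 24 = 4.0 cmH2O, so resistive work = 4.0 × 0.410 = 1.64 L·cmH2O.
× 0.098 J/(L·cmH2O) → 0.1607 J.

0.16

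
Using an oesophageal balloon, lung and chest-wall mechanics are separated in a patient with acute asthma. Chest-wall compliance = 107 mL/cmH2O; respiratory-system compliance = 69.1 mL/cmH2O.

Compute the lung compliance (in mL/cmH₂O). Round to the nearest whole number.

195

1/CL = 1/Crs − 1/Ccw.
1/CL = 1/69.1 − 1/107 = 0.005126.
CL = 195.08 mL/cmH2O.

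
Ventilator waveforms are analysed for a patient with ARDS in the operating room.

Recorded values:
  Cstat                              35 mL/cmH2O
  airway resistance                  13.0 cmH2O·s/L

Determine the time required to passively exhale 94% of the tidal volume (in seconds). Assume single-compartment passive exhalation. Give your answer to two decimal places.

τ = R × C = 13.0 × 35 mL/cmH2O = 13.0 × 0.035 L/cmH2O = 0.455 s.
Exhaled fraction f = 1 − e^(−t/τ) → t = −τ·ln(1 − f) = −0.455·ln(0.06) = 1.28 s.

1.28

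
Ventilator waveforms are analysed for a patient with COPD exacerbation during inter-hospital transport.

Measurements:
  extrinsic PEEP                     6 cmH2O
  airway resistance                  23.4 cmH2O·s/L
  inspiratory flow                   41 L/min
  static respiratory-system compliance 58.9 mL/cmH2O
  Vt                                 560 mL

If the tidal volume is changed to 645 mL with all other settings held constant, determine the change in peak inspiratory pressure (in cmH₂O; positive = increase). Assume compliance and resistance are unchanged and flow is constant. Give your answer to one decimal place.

PIP = Vt/C + R·V̇ + PEEP (constant-flow equation of motion).
Only the elastic term changes: ΔPIP = ΔVt / C = (645 − 560) / 58.9 = 1.443 cmH2O.

1.4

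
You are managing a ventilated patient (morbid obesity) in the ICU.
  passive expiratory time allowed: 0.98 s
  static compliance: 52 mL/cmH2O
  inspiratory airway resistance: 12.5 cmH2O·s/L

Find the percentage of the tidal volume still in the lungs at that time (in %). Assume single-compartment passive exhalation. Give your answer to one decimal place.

τ = R × C = 12.5 × 52 mL/cmH2O = 12.5 × 0.052 L/cmH2O = 0.65 s.
Passive exhalation: V(t)/V₀ = e^(−t/τ) = e^(−0.98/0.65) = 0.2214.
Fraction remaining = 0.2214 → 22.14%.

22.1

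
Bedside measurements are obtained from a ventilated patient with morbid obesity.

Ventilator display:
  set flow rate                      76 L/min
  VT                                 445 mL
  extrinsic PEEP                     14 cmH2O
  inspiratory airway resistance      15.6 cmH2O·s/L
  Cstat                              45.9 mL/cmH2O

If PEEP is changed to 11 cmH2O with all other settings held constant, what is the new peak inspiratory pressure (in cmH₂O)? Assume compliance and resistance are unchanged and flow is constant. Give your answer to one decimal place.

40.5

Flow: 76 L/min ÷ 60 = 1.2667 L/s.
PIP = Vt/C + R·V̇ + PEEP (constant-flow equation of motion).
Only the baseline term changes: ΔPIP = ΔPEEP = 11 − 14 = -3.0 cmH2O.
Original PIP = 445/45.9 + 15.6×1.2667 + 14 = 43.456 cmH2O; new PIP = 43.456 + (-3.0) = 40.456 cmH2O.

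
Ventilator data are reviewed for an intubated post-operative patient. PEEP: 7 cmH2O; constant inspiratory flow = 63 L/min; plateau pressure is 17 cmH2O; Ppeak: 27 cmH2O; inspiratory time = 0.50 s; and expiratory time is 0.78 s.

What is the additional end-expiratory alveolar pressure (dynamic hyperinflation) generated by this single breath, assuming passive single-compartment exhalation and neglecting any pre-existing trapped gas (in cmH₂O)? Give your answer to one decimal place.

Flow: 63 L/min ÷ 60 = 1.05 L/s.
Vt = flow × Ti = 1.05 L/s × 0.50 s × 1000 mL/L = 525.0 mL.
R = (PIP − Pplat)/V̇ = (27 − 17) / 1.05 = 10.0/1.05 = 9.524 cmH2O·s/L.
C = Vt/(Pplat − PEEP) = 525.0 / (17 − 7) = 525.0/10.0 = 52.5 mL/cmH2O.
τ = R × C = 9.524 × 0.0525 L/cmH2O = 0.5 s.
Fraction remaining = e^(−Te/τ) = e^(−0.78/0.5) = 0.2101; trapped volume = 525.0 × 0.2101 = 110.3 mL.
Additional alveolar pressure from trapping ≈ V_trapped / C = 110.3 / 52.5 = 2.101 cmH2O.

2.1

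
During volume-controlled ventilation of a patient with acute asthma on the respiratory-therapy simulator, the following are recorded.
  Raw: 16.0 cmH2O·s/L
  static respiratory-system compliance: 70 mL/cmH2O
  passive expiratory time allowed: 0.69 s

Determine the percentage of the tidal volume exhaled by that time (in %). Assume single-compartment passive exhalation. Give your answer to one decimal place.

46.0

τ = R × C = 16.0 × 70 mL/cmH2O = 16.0 × 0.070 L/cmH2O = 1.12 s.
Passive exhalation: V(t)/V₀ = e^(−t/τ) = e^(−0.69/1.12) = 0.5401.
Fraction exhaled = 1 − 0.5401 = 0.4599 → 45.99%.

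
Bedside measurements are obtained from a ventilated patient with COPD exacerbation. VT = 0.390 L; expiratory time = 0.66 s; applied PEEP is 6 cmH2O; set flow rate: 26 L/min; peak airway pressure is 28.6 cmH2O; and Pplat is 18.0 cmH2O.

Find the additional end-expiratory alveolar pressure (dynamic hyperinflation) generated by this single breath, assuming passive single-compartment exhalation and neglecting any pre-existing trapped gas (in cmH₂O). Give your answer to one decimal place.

5.2

Flow: 26 L/min ÷ 60 = 0.4333 L/s.
R = (PIP − Pplat)/V̇ = (28.6 − 18.0) / 0.4333 = 10.6/0.4333 = 24.463 cmH2O·s/L.
C = Vt/(Pplat − PEEP) = 390.0 / (18.0 − 6) = 390.0/12.0 = 32.5 mL/cmH2O.
τ = R × C = 24.463 × 0.0325 L/cmH2O = 0.795 s.
Fraction remaining = e^(−Te/τ) = e^(−0.66/0.795) = 0.436; trapped volume = 390.0 × 0.436 = 170.04 mL.
Additional alveolar pressure from trapping ≈ V_trapped / C = 170.04 / 32.5 = 5.232 cmH2O.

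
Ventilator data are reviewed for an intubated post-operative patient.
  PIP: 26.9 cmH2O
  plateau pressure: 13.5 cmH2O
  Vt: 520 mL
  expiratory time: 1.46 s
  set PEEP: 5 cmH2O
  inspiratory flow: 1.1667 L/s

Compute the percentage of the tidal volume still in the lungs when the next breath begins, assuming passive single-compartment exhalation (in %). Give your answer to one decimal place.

R = (PIP − Pplat)/V̇ = (26.9 − 13.5) / 1.1667 = 13.4/1.1667 = 11.485 cmH2O·s/L.
C = Vt/(Pplat − PEEP) = 520.0 / (13.5 − 5) = 520.0/8.5 = 61.176 mL/cmH2O.
τ = R × C = 11.485 × 0.06118 L/cmH2O = 0.7027 s.
Fraction remaining at end-expiration = e^(−Te/τ) = e^(−1.46/0.7027) = 0.1252 → 12.52%.

12.5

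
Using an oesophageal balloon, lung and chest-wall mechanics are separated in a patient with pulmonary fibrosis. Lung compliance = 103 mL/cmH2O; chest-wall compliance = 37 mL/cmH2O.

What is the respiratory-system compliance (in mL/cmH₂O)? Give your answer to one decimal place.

Lung and chest wall are elastances in series: 1/Crs = 1/CL + 1/Ccw.
1/Crs = 1/103 + 1/37 = 0.03674.
Crs = 27.218 mL/cmH2O.

27.2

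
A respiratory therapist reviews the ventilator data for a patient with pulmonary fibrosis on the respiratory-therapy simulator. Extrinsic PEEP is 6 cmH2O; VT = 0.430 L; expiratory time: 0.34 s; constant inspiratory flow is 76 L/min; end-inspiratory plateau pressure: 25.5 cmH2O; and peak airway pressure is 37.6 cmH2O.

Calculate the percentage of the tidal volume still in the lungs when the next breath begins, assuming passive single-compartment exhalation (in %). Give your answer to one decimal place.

Flow: 76 L/min ÷ 60 = 1.2667 L/s.
R = (PIP − Pplat)/V̇ = (37.6 − 25.5) / 1.2667 = 12.1/1.2667 = 9.552 cmH2O·s/L.
C = Vt/(Pplat − PEEP) = 430.0 / (25.5 − 6) = 430.0/19.5 = 22.051 mL/cmH2O.
τ = R × C = 9.552 × 0.02205 L/cmH2O = 0.2106 s.
Fraction remaining at end-expiration = e^(−Te/τ) = e^(−0.34/0.2106) = 0.199 → 19.9%.

19.9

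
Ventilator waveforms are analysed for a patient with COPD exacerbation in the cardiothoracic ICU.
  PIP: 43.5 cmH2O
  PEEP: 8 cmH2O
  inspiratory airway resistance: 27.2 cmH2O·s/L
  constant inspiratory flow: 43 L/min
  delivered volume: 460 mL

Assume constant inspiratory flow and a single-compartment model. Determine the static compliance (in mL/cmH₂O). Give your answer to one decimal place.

28.7

Flow: 43 L/min ÷ 60 = 0.7167 L/s.
Equation of motion (constant flow): PIP = Vt/C + R·V̇ + PEEP.
Vt/C = PIP − R·V̇ − PEEP = 43.5 − 27.2×0.7167 − 8 = 43.5 − 19.494 − 8 = 16.006 cmH2O.
C = Vt / 16.006 = 460 / 16.006 = 28.739 mL/cmH2O.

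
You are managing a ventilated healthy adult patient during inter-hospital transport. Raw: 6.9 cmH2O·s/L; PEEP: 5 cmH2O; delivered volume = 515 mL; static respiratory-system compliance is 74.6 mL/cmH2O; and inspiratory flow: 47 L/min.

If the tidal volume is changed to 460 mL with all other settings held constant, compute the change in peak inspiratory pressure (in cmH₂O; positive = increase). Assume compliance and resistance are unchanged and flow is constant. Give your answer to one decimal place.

-0.7

PIP = Vt/C + R·V̇ + PEEP (constant-flow equation of motion).
Only the elastic term changes: ΔPIP = ΔVt / C = (460 − 515) / 74.6 = -0.7373 cmH2O.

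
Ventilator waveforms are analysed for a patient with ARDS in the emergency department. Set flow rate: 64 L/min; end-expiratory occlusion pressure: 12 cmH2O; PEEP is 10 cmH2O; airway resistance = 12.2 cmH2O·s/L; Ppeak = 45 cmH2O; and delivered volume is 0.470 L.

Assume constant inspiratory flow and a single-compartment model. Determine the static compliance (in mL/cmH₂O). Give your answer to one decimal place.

Flow: 64 L/min ÷ 60 = 1.0667 L/s.
Total PEEP = 12 cmH2O (set 10 + intrinsic 2); this is the baseline alveolar pressure.
Equation of motion (constant flow): PIP = Vt/C + R·V̇ + PEEP.
Vt/C = PIP − R·V̇ − PEEP = 45 − 12.2×1.0667 − 12 = 45 − 13.014 − 12 = 19.986 cmH2O.
C = Vt / 19.986 = 470 / 19.986 = 23.516 mL/cmH2O.

23.5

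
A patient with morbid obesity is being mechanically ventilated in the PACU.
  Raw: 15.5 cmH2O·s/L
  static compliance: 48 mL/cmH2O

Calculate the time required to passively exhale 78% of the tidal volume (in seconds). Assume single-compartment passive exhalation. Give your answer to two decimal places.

1.13

τ = R × C = 15.5 × 48 mL/cmH2O = 15.5 × 0.048 L/cmH2O = 0.744 s.
Exhaled fraction f = 1 − e^(−t/τ) → t = −τ·ln(1 − f) = −0.744·ln(0.22) = 1.127 s.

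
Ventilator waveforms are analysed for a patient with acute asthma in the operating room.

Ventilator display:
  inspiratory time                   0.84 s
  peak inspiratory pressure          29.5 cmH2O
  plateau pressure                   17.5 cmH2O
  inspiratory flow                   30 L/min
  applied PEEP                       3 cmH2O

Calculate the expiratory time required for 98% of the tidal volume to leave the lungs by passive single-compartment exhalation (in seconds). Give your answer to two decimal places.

Flow: 30 L/min ÷ 60 = 0.5 L/s.
Vt = flow × Ti = 0.5 L/s × 0.84 s × 1000 mL/L = 420.0 mL.
R = (PIP − Pplat)/V̇ = (29.5 − 17.5) / 0.5 = 12.0/0.5 = 24.0 cmH2O·s/L.
C = Vt/(Pplat − PEEP) = 420.0 / (17.5 − 3) = 420.0/14.5 = 28.966 mL/cmH2O.
τ = R × C = 24.0 × 0.02897 L/cmH2O = 0.6953 s.
t = −τ·ln(1 − 0.98) = −0.6953·ln(0.02) = 2.72 s.

2.72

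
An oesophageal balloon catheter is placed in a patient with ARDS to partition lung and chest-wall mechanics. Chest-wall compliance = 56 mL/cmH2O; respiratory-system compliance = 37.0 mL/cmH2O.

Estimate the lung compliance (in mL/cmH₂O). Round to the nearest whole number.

1/CL = 1/Crs − 1/Ccw.
1/CL = 1/37.0 − 1/56 = 0.00917.
CL = 109.05 mL/cmH2O.

109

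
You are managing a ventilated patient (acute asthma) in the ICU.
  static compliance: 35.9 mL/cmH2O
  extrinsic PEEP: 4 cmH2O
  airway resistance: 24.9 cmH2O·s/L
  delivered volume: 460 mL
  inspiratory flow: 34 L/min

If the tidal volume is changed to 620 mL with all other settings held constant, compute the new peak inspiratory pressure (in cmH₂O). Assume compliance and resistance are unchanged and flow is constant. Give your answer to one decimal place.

Flow: 34 L/min ÷ 60 = 0.5667 L/s.
PIP = Vt/C + R·V̇ + PEEP (constant-flow equation of motion).
Only the elastic term changes: ΔPIP = ΔVt / C = (620 − 460) / 35.9 = 4.457 cmH2O.
Original PIP = 460/35.9 + 24.9×0.5667 + 4 = 30.924 cmH2O; new PIP = 30.924 + (4.457) = 35.381 cmH2O.

35.4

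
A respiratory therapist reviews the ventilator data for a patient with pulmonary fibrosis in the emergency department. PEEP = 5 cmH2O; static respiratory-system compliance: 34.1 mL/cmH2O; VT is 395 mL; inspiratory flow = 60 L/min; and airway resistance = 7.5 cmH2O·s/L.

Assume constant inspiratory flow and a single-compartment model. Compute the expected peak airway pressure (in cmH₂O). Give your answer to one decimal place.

24.1

Flow: 60 L/min ÷ 60 = 1 L/s.
Equation of motion (constant flow): PIP = Vt/C + R·V̇ + PEEP.
PIP = 395/34.1 + 7.5×1 + 5 = 11.584 + 7.5 + 5 = 24.084 cmH2O.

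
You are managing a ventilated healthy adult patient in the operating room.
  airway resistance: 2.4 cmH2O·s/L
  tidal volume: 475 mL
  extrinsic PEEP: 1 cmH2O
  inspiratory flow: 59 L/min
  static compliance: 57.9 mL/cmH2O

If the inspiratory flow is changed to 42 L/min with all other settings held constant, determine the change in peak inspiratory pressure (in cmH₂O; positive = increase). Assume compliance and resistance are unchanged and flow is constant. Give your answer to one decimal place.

Flow: 59 L/min ÷ 60 = 0.9833 L/s.
New flow: 42 L/min ÷ 60 = 0.7 L/s.
PIP = Vt/C + R·V̇ + PEEP (constant-flow equation of motion).
Only the resistive term changes: ΔPIP = R × ΔV̇ = 2.4 × (0.7 − 0.9833) = 2.4 × -0.2833 = -0.6799 cmH2O.

-0.7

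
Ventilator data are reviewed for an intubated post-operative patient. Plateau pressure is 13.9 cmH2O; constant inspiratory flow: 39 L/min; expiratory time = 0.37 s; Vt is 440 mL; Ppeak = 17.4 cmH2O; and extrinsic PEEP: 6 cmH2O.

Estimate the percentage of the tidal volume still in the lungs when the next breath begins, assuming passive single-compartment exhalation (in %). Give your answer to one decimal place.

Flow: 39 L/min ÷ 60 = 0.65 L/s.
R = (PIP − Pplat)/V̇ = (17.4 − 13.9) / 0.65 = 3.5/0.65 = 5.385 cmH2O·s/L.
C = Vt/(Pplat − PEEP) = 440.0 / (13.9 − 6) = 440.0/7.9 = 55.696 mL/cmH2O.
τ = R × C = 5.385 × 0.0557 L/cmH2O = 0.2999 s.
Fraction remaining at end-expiration = e^(−Te/τ) = e^(−0.37/0.2999) = 0.2912 → 29.12%.

29.1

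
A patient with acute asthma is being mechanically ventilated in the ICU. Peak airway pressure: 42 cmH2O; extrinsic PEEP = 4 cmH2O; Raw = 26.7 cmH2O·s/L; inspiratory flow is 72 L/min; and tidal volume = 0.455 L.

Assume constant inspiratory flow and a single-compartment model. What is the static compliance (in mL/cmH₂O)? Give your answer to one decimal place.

76.3

Flow: 72 L/min ÷ 60 = 1.2 L/s.
Equation of motion (constant flow): PIP = Vt/C + R·V̇ + PEEP.
Vt/C = PIP − R·V̇ − PEEP = 42 − 26.7×1.2 − 4 = 42 − 32.04 − 4 = 5.96 cmH2O.
C = Vt / 5.96 = 455 / 5.96 = 76.342 mL/cmH2O.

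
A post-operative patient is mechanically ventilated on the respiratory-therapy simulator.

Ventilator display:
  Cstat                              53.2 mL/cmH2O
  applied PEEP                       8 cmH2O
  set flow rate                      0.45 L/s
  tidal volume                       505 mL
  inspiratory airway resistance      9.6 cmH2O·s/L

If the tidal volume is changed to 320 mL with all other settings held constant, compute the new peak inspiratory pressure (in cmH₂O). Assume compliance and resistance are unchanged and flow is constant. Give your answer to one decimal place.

PIP = Vt/C + R·V̇ + PEEP (constant-flow equation of motion).
Only the elastic term changes: ΔPIP = ΔVt / C = (320 − 505) / 53.2 = -3.477 cmH2O.
Original PIP = 505/53.2 + 9.6×0.45 + 8 = 21.812 cmH2O; new PIP = 21.812 + (-3.477) = 18.335 cmH2O.

18.3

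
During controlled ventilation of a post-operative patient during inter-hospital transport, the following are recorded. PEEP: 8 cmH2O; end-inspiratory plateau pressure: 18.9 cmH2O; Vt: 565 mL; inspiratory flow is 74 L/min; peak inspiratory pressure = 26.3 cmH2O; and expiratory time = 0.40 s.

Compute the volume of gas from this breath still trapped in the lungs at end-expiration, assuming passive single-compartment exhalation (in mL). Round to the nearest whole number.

Flow: 74 L/min ÷ 60 = 1.2333 L/s.
R = (PIP − Pplat)/V̇ = (26.3 − 18.9) / 1.2333 = 7.4/1.2333 = 6.0 cmH2O·s/L.
C = Vt/(Pplat − PEEP) = 565.0 / (18.9 − 8) = 565.0/10.9 = 51.835 mL/cmH2O.
τ = R × C = 6.0 × 0.05184 L/cmH2O = 0.311 s.
Fraction remaining = e^(−Te/τ) = e^(−0.40/0.311) = 0.2763.
Trapped volume = 565.0 × 0.2763 = 156.11 mL.

156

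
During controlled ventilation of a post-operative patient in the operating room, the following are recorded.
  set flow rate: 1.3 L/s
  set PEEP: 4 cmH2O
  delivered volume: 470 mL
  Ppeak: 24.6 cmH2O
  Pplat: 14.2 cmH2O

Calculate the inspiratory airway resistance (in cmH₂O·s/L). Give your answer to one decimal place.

8.0

Raw = (PIP − Pplat) / flow = (24.6 − 14.2) / 1.3 = 10.4 / 1.3 = 8.0 cmH2O·s/L.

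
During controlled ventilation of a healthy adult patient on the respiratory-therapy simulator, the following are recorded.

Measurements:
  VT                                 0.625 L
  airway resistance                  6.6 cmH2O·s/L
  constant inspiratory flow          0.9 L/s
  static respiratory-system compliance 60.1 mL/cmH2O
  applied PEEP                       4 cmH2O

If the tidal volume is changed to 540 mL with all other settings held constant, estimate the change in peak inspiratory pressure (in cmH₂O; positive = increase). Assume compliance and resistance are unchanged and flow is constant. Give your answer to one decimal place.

PIP = Vt/C + R·V̇ + PEEP (constant-flow equation of motion).
Only the elastic term changes: ΔPIP = ΔVt / C = (540 − 625) / 60.1 = -1.414 cmH2O.

-1.4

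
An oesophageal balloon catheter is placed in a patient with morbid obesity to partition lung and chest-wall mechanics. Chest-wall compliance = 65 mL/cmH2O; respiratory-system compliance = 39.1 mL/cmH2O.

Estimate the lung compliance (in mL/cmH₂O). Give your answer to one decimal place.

98.1

1/CL = 1/Crs − 1/Ccw.
1/CL = 1/39.1 − 1/65 = 0.01019.
CL = 98.135 mL/cmH2O.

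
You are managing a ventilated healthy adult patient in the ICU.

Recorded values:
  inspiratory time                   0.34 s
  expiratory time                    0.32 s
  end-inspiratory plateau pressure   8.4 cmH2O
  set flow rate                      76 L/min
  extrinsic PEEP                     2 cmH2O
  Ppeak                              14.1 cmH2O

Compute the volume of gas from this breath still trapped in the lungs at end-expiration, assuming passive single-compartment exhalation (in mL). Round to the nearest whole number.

Flow: 76 L/min ÷ 60 = 1.2667 L/s.
Vt = flow × Ti = 1.2667 L/s × 0.34 s × 1000 mL/L = 430.68 mL.
R = (PIP − Pplat)/V̇ = (14.1 − 8.4) / 1.2667 = 5.7/1.2667 = 4.5 cmH2O·s/L.
C = Vt/(Pplat − PEEP) = 430.68 / (8.4 − 2) = 430.68/6.4 = 67.294 mL/cmH2O.
τ = R × C = 4.5 × 0.06729 L/cmH2O = 0.3028 s.
Fraction remaining = e^(−Te/τ) = e^(−0.32/0.3028) = 0.3476.
Trapped volume = 430.68 × 0.3476 = 149.7 mL.

150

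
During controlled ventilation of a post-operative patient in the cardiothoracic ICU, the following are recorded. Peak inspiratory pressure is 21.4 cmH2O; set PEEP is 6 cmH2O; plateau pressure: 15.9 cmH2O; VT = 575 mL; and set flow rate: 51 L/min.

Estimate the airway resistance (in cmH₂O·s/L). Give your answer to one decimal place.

6.5

Flow: 51 L/min ÷ 60 = 0.85 L/s.
Raw = (PIP − Pplat) / flow = (21.4 − 15.9) / 0.85 = 5.5 / 0.85 = 6.471 cmH2O·s/L.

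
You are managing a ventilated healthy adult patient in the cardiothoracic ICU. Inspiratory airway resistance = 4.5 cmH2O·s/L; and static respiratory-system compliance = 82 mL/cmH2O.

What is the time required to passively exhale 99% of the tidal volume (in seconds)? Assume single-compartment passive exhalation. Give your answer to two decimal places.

1.70

τ = R × C = 4.5 × 82 mL/cmH2O = 4.5 × 0.082 L/cmH2O = 0.369 s.
Exhaled fraction f = 1 − e^(−t/τ) → t = −τ·ln(1 − f) = −0.369·ln(0.01) = 1.699 s.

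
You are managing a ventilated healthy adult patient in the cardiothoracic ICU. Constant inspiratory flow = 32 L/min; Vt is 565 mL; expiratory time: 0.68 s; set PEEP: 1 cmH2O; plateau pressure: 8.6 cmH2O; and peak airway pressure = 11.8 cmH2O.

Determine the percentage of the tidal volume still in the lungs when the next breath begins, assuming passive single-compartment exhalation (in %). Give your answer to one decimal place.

Flow: 32 L/min ÷ 60 = 0.5333 L/s.
R = (PIP − Pplat)/V̇ = (11.8 − 8.6) / 0.5333 = 3.2/0.5333 = 6.0 cmH2O·s/L.
C = Vt/(Pplat − PEEP) = 565.0 / (8.6 − 1) = 565.0/7.6 = 74.342 mL/cmH2O.
τ = R × C = 6.0 × 0.07434 L/cmH2O = 0.446 s.
Fraction remaining at end-expiration = e^(−Te/τ) = e^(−0.68/0.446) = 0.2177 → 21.77%.

21.8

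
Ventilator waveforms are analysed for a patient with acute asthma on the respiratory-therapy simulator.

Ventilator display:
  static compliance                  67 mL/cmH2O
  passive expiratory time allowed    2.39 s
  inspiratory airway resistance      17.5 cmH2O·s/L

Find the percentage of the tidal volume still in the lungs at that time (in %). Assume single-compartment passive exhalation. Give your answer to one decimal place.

13.0

τ = R × C = 17.5 × 67 mL/cmH2O = 17.5 × 0.067 L/cmH2O = 1.173 s.
Passive exhalation: V(t)/V₀ = e^(−t/τ) = e^(−2.39/1.173) = 0.1304.
Fraction remaining = 0.1304 → 13.04%.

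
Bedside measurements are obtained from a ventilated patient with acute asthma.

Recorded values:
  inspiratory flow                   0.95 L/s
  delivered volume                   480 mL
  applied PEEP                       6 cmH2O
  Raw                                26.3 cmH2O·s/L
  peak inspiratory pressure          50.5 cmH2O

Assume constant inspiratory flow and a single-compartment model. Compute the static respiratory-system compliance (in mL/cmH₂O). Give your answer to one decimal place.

24.6

Equation of motion (constant flow): PIP = Vt/C + R·V̇ + PEEP.
Vt/C = PIP − R·V̇ − PEEP = 50.5 − 26.3×0.95 − 6 = 50.5 − 24.985 − 6 = 19.515 cmH2O.
C = Vt / 19.515 = 480 / 19.515 = 24.596 mL/cmH2O.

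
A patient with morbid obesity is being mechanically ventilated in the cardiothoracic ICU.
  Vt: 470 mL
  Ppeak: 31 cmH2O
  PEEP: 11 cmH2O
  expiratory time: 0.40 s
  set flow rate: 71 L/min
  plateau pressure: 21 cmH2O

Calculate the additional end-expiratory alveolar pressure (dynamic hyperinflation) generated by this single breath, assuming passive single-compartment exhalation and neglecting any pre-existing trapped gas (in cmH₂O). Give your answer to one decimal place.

3.7

Flow: 71 L/min ÷ 60 = 1.1833 L/s.
R = (PIP − Pplat)/V̇ = (31 − 21) / 1.1833 = 10.0/1.1833 = 8.451 cmH2O·s/L.
C = Vt/(Pplat − PEEP) = 470.0 / (21 − 11) = 470.0/10.0 = 47.0 mL/cmH2O.
τ = R × C = 8.451 × 0.047 L/cmH2O = 0.3972 s.
Fraction remaining = e^(−Te/τ) = e^(−0.40/0.3972) = 0.3653; trapped volume = 470.0 × 0.3653 = 171.69 mL.
Additional alveolar pressure from trapping ≈ V_trapped / C = 171.69 / 47.0 = 3.653 cmH2O.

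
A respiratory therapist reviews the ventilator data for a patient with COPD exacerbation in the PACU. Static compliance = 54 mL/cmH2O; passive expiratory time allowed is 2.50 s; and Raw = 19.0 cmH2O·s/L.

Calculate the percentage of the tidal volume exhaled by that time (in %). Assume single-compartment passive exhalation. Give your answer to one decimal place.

91.3

τ = R × C = 19.0 × 54 mL/cmH2O = 19.0 × 0.054 L/cmH2O = 1.026 s.
Passive exhalation: V(t)/V₀ = e^(−t/τ) = e^(−2.50/1.026) = 0.08745.
Fraction exhaled = 1 − 0.08745 = 0.9126 → 91.26%.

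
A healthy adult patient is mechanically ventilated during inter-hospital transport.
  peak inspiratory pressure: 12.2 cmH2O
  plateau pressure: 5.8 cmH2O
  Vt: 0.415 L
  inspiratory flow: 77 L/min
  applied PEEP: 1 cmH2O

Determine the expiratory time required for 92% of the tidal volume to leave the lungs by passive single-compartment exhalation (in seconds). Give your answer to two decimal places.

1.09

Flow: 77 L/min ÷ 60 = 1.2833 L/s.
R = (PIP − Pplat)/V̇ = (12.2 − 5.8) / 1.2833 = 6.4/1.2833 = 4.987 cmH2O·s/L.
C = Vt/(Pplat − PEEP) = 415.0 / (5.8 − 1) = 415.0/4.8 = 86.458 mL/cmH2O.
τ = R × C = 4.987 × 0.08646 L/cmH2O = 0.4312 s.
t = −τ·ln(1 − 0.92) = −0.4312·ln(0.08) = 1.089 s.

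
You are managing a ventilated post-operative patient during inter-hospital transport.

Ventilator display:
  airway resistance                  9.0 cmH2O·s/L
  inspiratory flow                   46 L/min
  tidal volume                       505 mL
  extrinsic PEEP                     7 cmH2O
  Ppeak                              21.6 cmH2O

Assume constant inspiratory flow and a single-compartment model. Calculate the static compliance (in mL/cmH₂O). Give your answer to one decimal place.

65.6

Flow: 46 L/min ÷ 60 = 0.7667 L/s.
Equation of motion (constant flow): PIP = Vt/C + R·V̇ + PEEP.
Vt/C = PIP − R·V̇ − PEEP = 21.6 − 9.0×0.7667 − 7 = 21.6 − 6.9 − 7 = 7.7 cmH2O.
C = Vt / 7.7 = 505 / 7.7 = 65.584 mL/cmH2O.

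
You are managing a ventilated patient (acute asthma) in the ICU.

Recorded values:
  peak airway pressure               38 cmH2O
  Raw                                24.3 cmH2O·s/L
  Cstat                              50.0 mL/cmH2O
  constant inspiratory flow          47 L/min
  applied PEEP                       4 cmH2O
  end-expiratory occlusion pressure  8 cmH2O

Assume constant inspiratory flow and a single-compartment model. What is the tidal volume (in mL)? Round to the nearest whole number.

Flow: 47 L/min ÷ 60 = 0.7833 L/s.
Total PEEP = 8 cmH2O (set 4 + intrinsic 4); this is the baseline alveolar pressure.
Equation of motion (constant flow): PIP = Vt/C + R·V̇ + PEEP.
Vt/C = PIP − R·V̇ − PEEP = 38 − 19.034 − 8 = 10.966 cmH2O.
Vt = C × 10.966 = 50.0 × 10.966 = 548.3 mL.

548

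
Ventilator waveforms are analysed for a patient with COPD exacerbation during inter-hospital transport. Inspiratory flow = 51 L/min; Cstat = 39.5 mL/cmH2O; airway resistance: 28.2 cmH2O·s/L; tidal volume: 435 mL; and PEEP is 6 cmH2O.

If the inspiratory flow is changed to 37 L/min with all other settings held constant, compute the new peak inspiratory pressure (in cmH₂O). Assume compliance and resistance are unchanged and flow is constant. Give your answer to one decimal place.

34.4

Flow: 51 L/min ÷ 60 = 0.85 L/s.
New flow: 37 L/min ÷ 60 = 0.6167 L/s.
PIP = Vt/C + R·V̇ + PEEP (constant-flow equation of motion).
Only the resistive term changes: ΔPIP = R × ΔV̇ = 28.2 × (0.6167 − 0.85) = 28.2 × -0.2333 = -6.579 cmH2O.
Original PIP = 435/39.5 + 28.2×0.85 + 6 = 40.983 cmH2O; new PIP = 40.983 + (-6.579) = 34.404 cmH2O.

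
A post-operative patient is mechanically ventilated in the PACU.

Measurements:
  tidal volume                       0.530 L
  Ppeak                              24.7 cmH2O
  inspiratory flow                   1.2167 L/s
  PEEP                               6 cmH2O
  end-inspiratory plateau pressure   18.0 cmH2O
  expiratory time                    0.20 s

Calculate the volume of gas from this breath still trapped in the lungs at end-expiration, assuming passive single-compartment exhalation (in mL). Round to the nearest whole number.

233

R = (PIP − Pplat)/V̇ = (24.7 − 18.0) / 1.2167 = 6.7/1.2167 = 5.507 cmH2O·s/L.
C = Vt/(Pplat − PEEP) = 530.0 / (18.0 − 6) = 530.0/12.0 = 44.167 mL/cmH2O.
τ = R × C = 5.507 × 0.04417 L/cmH2O = 0.2432 s.
Fraction remaining = e^(−Te/τ) = e^(−0.20/0.2432) = 0.4394.
Trapped volume = 530.0 × 0.4394 = 232.88 mL.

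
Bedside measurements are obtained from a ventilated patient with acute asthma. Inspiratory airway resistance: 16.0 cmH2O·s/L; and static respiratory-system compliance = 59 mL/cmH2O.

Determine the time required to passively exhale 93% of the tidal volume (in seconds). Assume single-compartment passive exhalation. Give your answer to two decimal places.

2.51

τ = R × C = 16.0 × 59 mL/cmH2O = 16.0 × 0.059 L/cmH2O = 0.944 s.
Exhaled fraction f = 1 − e^(−t/τ) → t = −τ·ln(1 − f) = −0.944·ln(0.07) = 2.51 s.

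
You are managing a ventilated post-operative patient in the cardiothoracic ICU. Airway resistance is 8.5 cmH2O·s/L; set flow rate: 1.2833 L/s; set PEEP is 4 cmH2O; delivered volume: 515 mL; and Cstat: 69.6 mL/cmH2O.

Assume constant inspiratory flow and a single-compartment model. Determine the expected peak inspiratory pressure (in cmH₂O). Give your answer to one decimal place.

22.3

Equation of motion (constant flow): PIP = Vt/C + R·V̇ + PEEP.
PIP = 515/69.6 + 8.5×1.2833 + 4 = 7.399 + 10.908 + 4 = 22.307 cmH2O.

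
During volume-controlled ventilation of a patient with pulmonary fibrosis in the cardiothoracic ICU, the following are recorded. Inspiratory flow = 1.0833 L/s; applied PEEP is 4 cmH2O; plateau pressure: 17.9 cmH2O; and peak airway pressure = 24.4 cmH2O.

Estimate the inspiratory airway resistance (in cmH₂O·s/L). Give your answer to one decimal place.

6.0

Raw = (PIP − Pplat) / flow = (24.4 − 17.9) / 1.0833 = 6.5 / 1.0833 = 6.0 cmH2O·s/L.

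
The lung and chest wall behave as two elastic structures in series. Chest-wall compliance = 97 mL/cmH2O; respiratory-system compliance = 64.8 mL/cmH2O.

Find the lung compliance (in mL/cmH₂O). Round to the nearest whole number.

195

1/CL = 1/Crs − 1/Ccw.
1/CL = 1/64.8 − 1/97 = 0.005123.
CL = 195.2 mL/cmH2O.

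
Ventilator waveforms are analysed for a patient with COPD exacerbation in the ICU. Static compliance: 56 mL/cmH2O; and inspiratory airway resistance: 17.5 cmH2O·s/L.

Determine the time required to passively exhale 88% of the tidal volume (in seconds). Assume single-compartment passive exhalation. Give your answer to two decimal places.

2.08

τ = R × C = 17.5 × 56 mL/cmH2O = 17.5 × 0.056 L/cmH2O = 0.98 s.
Exhaled fraction f = 1 − e^(−t/τ) → t = −τ·ln(1 − f) = −0.98·ln(0.12) = 2.078 s.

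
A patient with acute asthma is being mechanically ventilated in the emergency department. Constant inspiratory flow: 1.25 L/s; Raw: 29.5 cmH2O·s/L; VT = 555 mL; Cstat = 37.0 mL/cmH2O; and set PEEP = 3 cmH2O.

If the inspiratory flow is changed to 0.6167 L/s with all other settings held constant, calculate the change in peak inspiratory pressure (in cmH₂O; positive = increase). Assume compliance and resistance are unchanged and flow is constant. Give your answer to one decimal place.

-18.7

PIP = Vt/C + R·V̇ + PEEP (constant-flow equation of motion).
Only the resistive term changes: ΔPIP = R × ΔV̇ = 29.5 × (0.6167 − 1.25) = 29.5 × -0.6333 = -18.682 cmH2O.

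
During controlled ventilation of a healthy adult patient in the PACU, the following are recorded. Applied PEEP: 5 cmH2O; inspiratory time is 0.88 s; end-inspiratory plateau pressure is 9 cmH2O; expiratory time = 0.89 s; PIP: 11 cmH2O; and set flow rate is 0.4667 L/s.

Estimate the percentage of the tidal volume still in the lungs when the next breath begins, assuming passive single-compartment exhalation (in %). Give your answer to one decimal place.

Vt = flow × Ti = 0.4667 L/s × 0.88 s × 1000 mL/L = 410.7 mL.
R = (PIP − Pplat)/V̇ = (11 − 9) / 0.4667 = 2.0/0.4667 = 4.285 cmH2O·s/L.
C = Vt/(Pplat − PEEP) = 410.7 / (9 − 5) = 410.7/4.0 = 102.68 mL/cmH2O.
τ = R × C = 4.285 × 0.1027 L/cmH2O = 0.4401 s.
Fraction remaining at end-expiration = e^(−Te/τ) = e^(−0.89/0.4401) = 0.1324 → 13.24%.

13.2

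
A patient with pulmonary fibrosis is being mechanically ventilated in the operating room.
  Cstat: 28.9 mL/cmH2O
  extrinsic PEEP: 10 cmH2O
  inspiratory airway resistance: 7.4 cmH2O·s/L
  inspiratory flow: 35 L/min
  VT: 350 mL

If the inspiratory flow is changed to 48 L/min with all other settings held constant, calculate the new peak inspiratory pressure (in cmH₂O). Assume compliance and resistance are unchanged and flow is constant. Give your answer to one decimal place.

Flow: 35 L/min ÷ 60 = 0.5833 L/s.
New flow: 48 L/min ÷ 60 = 0.8 L/s.
PIP = Vt/C + R·V̇ + PEEP (constant-flow equation of motion).
Only the resistive term changes: ΔPIP = R × ΔV̇ = 7.4 × (0.8 − 0.5833) = 7.4 × 0.2167 = 1.604 cmH2O.
Original PIP = 350/28.9 + 7.4×0.5833 + 10 = 26.427 cmH2O; new PIP = 26.427 + (1.604) = 28.031 cmH2O.

28.0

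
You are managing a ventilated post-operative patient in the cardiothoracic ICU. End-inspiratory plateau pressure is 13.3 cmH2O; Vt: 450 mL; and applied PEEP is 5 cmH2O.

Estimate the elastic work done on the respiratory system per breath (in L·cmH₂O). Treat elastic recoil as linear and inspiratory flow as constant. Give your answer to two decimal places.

Elastic work ≈ ½ × (Pplat − PEEP) × Vt = 0.5 × (13.3 − 5) × 0.450 L = 0.5 × 8.3 × 0.450 = 1.868 L·cmH2O.

1.87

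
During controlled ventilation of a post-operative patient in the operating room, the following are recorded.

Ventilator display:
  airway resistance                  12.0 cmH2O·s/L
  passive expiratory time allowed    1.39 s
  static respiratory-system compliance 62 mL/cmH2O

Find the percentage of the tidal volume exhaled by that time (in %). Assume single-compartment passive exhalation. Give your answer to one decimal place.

τ = R × C = 12.0 × 62 mL/cmH2O = 12.0 × 0.062 L/cmH2O = 0.744 s.
Passive exhalation: V(t)/V₀ = e^(−t/τ) = e^(−1.39/0.744) = 0.1544.
Fraction exhaled = 1 − 0.1544 = 0.8456 → 84.56%.

84.6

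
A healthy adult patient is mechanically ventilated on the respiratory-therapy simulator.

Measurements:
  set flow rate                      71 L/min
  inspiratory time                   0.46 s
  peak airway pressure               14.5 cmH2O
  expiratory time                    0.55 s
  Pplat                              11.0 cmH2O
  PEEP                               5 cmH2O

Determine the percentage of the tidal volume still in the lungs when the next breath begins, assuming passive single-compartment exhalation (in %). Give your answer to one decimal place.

12.9

Flow: 71 L/min ÷ 60 = 1.1833 L/s.
Vt = flow × Ti = 1.1833 L/s × 0.46 s × 1000 mL/L = 544.32 mL.
R = (PIP − Pplat)/V̇ = (14.5 − 11.0) / 1.1833 = 3.5/1.1833 = 2.958 cmH2O·s/L.
C = Vt/(Pplat − PEEP) = 544.32 / (11.0 − 5) = 544.32/6.0 = 90.72 mL/cmH2O.
τ = R × C = 2.958 × 0.09072 L/cmH2O = 0.2683 s.
Fraction remaining at end-expiration = e^(−Te/τ) = e^(−0.55/0.2683) = 0.1287 → 12.87%.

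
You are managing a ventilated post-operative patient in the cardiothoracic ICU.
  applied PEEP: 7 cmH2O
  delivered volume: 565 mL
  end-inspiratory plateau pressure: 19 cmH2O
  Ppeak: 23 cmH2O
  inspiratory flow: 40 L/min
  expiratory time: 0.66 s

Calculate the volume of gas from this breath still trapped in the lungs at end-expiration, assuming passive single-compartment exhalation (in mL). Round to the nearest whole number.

55

Flow: 40 L/min ÷ 60 = 0.6667 L/s.
R = (PIP − Pplat)/V̇ = (23 − 19) / 0.6667 = 4.0/0.6667 = 6.0 cmH2O·s/L.
C = Vt/(Pplat − PEEP) = 565.0 / (19 − 7) = 565.0/12.0 = 47.083 mL/cmH2O.
τ = R × C = 6.0 × 0.04708 L/cmH2O = 0.2825 s.
Fraction remaining = e^(−Te/τ) = e^(−0.66/0.2825) = 0.09669.
Trapped volume = 565.0 × 0.09669 = 54.63 mL.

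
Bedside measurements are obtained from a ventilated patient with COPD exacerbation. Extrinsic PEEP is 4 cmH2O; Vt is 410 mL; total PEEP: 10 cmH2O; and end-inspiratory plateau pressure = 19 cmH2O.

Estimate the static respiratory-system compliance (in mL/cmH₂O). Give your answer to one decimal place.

End-expiratory occlusion gives total PEEP = 10 cmH2O (intrinsic PEEP = 10 − 4 = 6). Use total PEEP for the elastic gradient.
Cstat = Vt / (Pplat − PEEPtotal) = 410 / (19 − 10) = 410 / 9.0 = 45.556 mL/cmH2O.

45.6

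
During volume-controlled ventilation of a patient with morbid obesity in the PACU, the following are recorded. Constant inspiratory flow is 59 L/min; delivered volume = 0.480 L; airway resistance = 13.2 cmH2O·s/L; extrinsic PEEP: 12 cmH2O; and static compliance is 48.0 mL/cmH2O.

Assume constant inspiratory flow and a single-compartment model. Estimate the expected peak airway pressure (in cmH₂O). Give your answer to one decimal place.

35.0

Flow: 59 L/min ÷ 60 = 0.9833 L/s.
Equation of motion (constant flow): PIP = Vt/C + R·V̇ + PEEP.
PIP = 480/48.0 + 13.2×0.9833 + 12 = 10.0 + 12.98 + 12 = 34.98 cmH2O.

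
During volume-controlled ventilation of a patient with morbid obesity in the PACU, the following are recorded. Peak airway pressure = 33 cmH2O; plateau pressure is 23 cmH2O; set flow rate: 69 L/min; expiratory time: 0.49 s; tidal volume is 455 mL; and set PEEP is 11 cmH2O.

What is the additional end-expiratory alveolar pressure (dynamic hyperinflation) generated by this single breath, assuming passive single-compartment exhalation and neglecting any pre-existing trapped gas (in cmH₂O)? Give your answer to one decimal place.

2.7

Flow: 69 L/min ÷ 60 = 1.15 L/s.
R = (PIP − Pplat)/V̇ = (33 − 23) / 1.15 = 10.0/1.15 = 8.696 cmH2O·s/L.
C = Vt/(Pplat − PEEP) = 455.0 / (23 − 11) = 455.0/12.0 = 37.917 mL/cmH2O.
τ = R × C = 8.696 × 0.03792 L/cmH2O = 0.3298 s.
Fraction remaining = e^(−Te/τ) = e^(−0.49/0.3298) = 0.2263; trapped volume = 455.0 × 0.2263 = 102.97 mL.
Additional alveolar pressure from trapping ≈ V_trapped / C = 102.97 / 37.917 = 2.716 cmH2O.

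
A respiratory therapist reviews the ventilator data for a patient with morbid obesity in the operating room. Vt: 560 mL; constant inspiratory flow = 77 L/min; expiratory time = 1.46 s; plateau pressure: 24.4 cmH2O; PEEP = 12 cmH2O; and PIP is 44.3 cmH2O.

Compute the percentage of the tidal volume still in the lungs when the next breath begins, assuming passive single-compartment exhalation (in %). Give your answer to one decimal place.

12.4

Flow: 77 L/min ÷ 60 = 1.2833 L/s.
R = (PIP − Pplat)/V̇ = (44.3 − 24.4) / 1.2833 = 19.9/1.2833 = 15.507 cmH2O·s/L.
C = Vt/(Pplat − PEEP) = 560.0 / (24.4 − 12) = 560.0/12.4 = 45.161 mL/cmH2O.
τ = R × C = 15.507 × 0.04516 L/cmH2O = 0.7003 s.
Fraction remaining at end-expiration = e^(−Te/τ) = e^(−1.46/0.7003) = 0.1243 → 12.43%.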